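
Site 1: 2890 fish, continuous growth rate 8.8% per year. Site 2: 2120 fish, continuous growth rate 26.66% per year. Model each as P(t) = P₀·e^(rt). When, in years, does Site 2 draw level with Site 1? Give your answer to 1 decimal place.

t ≈ 1.7 years

2890·e^(0.088t) = 2120·e^(0.2666t)
2890/2120 = e^((0.2666 − 0.088)t) → ln(1.36321) = 0.1786·t
t = 0.30984 / 0.1786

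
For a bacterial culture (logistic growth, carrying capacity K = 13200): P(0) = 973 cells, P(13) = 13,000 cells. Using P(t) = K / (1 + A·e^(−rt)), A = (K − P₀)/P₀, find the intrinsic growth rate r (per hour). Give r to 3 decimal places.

r ≈ 0.516 per hour

A = (13200 − 973)/973 = 12.56629
13000 = 13200/(1 + 12.56629·e^(−r·13)) → e^(−13r) = (1.01538 − 1)/12.56629 = 0.001224
r = −ln(0.001224)/13 = 6.70541/13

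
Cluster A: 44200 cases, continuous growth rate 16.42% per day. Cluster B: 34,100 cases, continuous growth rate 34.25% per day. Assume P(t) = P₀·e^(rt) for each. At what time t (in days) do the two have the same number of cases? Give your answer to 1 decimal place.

44200·e^(0.1642t) = 34100·e^(0.3425t)
44200/34100 = e^((0.3425 − 0.1642)t) → ln(1.29619) = 0.1783·t
t = 0.25943 / 0.1783

t ≈ 1.5 days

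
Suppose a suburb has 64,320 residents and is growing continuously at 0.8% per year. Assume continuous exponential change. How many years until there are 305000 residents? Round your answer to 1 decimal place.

305000 = 64320 · e^(0.008·t)
t = ln(305000/64320) / 0.008 = ln(4.74192) / 0.008 = 1.55644 / 0.008

t ≈ 194.6 years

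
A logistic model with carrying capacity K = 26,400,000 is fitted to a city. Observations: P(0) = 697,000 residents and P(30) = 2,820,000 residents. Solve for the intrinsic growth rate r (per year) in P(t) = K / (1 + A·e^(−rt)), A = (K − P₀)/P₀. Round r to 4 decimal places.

r ≈ 0.0495 per year

A = (26400000 − 697000)/697000 = 36.87661
2820000 = 26400000/(1 + 36.87661·e^(−r·30)) → e^(−30r) = (9.3617 − 1)/36.87661 = 0.226748
r = −ln(0.226748)/30 = 1.48392/30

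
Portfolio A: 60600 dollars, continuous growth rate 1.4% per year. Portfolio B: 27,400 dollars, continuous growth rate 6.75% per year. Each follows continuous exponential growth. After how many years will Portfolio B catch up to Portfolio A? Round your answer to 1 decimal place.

t ≈ 14.8 years

60600·e^(0.014t) = 27400·e^(0.0675t)
60600/27400 = e^((0.0675 − 0.014)t) → ln(2.21168) = 0.0535·t
t = 0.79375 / 0.0535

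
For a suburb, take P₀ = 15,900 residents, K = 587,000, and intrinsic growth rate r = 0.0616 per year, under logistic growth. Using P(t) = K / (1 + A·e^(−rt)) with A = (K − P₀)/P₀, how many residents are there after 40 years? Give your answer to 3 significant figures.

≈ 145,000 residents

A = (587000 − 15900)/15900 = 35.91824
P(40) = 587000 / (1 + 35.91824·e^(−0.0616·40)) = 587000 / (1 + 35.91824·0.085094)
= 587000 / 4.05642 ≈ 144708.78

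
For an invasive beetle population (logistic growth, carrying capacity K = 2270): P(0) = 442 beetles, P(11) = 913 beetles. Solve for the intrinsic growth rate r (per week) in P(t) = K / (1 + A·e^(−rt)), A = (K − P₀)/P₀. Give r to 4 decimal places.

r ≈ 0.0930 per week

A = (2270 − 442)/442 = 4.13575
913 = 2270/(1 + 4.13575·e^(−r·11)) → e^(−11r) = (2.48631 − 1)/4.13575 = 0.359381
r = −ln(0.359381)/11 = 1.02337/11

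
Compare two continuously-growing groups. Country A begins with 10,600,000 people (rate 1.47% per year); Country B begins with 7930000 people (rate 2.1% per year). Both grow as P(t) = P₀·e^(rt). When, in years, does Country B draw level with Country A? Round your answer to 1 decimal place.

10600000·e^(0.0147t) = 7930000·e^(0.021t)
10600000/7930000 = e^((0.021 − 0.0147)t) → ln(1.3367) = 0.0063·t
t = 0.2902 / 0.0063

t ≈ 46.1 years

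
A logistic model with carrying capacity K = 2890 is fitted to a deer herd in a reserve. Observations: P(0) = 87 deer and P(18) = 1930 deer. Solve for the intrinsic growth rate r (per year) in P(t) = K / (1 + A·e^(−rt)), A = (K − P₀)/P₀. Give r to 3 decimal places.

r ≈ 0.232 per year

A = (2890 − 87)/87 = 32.21839
1930 = 2890/(1 + 32.21839·e^(−r·18)) → e^(−18r) = (1.49741 − 1)/32.21839 = 0.015439
r = −ln(0.015439)/18 = 4.17088/18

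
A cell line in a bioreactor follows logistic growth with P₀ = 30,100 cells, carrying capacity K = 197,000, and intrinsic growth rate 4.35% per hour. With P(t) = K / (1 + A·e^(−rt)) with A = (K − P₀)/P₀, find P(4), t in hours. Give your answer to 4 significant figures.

≈ 34,810 cells

A = (197000 − 30100)/30100 = 5.54485
P(4) = 197000 / (1 + 5.54485·e^(−0.0435·4)) = 197000 / (1 + 5.54485·0.840297)
= 197000 / 5.65932 ≈ 34809.83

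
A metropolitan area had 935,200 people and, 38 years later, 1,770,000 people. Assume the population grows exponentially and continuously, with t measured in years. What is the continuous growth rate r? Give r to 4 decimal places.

1770000 = 935200 · e^(r·38)
e^(38r) = 1770000/935200 = 1.89264
r = ln(1.89264) / 38 = 0.63797 / 38

r ≈ 0.0168 per year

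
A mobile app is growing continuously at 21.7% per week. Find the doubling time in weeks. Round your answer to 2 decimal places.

doubling time ≈ 3.19 weeks

doubling time = ln(2) / |r| = 0.69315 / 0.217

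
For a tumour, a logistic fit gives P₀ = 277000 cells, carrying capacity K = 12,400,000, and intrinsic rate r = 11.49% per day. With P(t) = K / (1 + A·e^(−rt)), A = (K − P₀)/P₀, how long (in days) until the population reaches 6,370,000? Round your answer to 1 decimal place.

A = (12400000 − 277000)/277000 = 43.76534
6370000 = 12400000/(1 + 43.76534·e^(−0.1149t)) → 1 + 43.76534·e^(−0.1149t) = 1.94662
e^(−0.1149t) = 0.02163 → t = ln(46.23304)/0.1149 = 3.83369/0.1149

t ≈ 33.4 days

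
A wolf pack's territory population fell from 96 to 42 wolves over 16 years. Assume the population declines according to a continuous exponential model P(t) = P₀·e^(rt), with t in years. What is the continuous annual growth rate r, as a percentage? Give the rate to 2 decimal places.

r ≈ -5.17% per year

42 = 96 · e^(r·16)
e^(16r) = 42/96 = 0.4375
r = ln(0.4375) / 16 = -0.82668 / 16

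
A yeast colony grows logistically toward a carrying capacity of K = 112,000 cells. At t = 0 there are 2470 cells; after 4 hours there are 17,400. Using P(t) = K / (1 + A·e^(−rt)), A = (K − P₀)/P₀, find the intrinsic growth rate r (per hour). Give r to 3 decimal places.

A = (112000 − 2470)/2470 = 44.34413
17400 = 112000/(1 + 44.34413·e^(−r·4)) → e^(−4r) = (6.43678 − 1)/44.34413 = 0.122604
r = −ln(0.122604)/4 = 2.09879/4

r ≈ 0.525 per hour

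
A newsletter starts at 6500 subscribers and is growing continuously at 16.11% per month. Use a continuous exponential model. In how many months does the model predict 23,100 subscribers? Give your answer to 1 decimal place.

t ≈ 7.9 months

23100 = 6500 · e^(0.1611·t)
t = ln(23100/6500) / 0.1611 = ln(3.55385) / 0.1611 = 1.26803 / 0.1611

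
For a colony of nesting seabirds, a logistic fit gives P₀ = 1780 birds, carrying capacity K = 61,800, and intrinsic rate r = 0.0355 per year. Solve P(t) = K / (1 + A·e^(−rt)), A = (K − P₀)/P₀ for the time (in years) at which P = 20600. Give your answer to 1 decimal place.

t ≈ 79.6 years

A = (61800 − 1780)/1780 = 33.7191
20600 = 61800/(1 + 33.7191·e^(−0.0355t)) → 1 + 33.7191·e^(−0.0355t) = 3
e^(−0.0355t) = 0.059314 → t = ln(16.85955)/0.0355 = 2.82492/0.0355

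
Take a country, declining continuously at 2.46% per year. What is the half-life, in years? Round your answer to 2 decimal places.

half-life = ln(2) / |r| = 0.69315 / 0.0246

half-life ≈ 28.18 years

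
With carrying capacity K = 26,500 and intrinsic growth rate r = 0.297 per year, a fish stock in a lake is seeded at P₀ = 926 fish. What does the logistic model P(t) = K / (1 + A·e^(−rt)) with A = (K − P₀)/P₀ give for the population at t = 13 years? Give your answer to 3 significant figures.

A = (26500 − 926)/926 = 27.61771
P(13) = 26500 / (1 + 27.61771·e^(−0.297·13)) = 26500 / (1 + 27.61771·0.021047)
= 26500 / 1.58127 ≈ 16758.7

≈ 16,800 fish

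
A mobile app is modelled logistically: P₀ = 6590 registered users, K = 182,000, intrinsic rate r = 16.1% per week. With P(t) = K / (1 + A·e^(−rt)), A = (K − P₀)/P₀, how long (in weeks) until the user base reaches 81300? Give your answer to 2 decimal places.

A = (182000 − 6590)/6590 = 26.6176
81300 = 182000/(1 + 26.6176·e^(−0.161t)) → 1 + 26.6176·e^(−0.161t) = 2.23862
e^(−0.161t) = 0.046534 → t = ln(21.48968)/0.161 = 3.06757/0.161

t ≈ 19.05 weeks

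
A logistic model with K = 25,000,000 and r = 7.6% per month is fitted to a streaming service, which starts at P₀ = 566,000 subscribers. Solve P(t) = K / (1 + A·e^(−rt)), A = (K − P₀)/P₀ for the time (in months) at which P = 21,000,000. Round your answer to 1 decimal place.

A = (25000000 − 566000)/566000 = 43.16961
21000000 = 25000000/(1 + 43.16961·e^(−0.076t)) → 1 + 43.16961·e^(−0.076t) = 1.19048
e^(−0.076t) = 0.004412 → t = ln(226.64046)/0.076 = 5.42336/0.076

t ≈ 71.4 months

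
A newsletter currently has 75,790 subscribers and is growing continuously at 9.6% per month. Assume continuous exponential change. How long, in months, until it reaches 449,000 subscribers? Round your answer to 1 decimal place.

t ≈ 18.5 months

449000 = 75790 · e^(0.096·t)
t = ln(449000/75790) / 0.096 = ln(5.92426) / 0.096 = 1.77906 / 0.096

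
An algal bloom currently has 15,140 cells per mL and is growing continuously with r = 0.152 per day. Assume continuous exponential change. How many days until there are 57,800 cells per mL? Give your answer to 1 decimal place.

57800 = 15140 · e^(0.152·t)
t = ln(57800/15140) / 0.152 = ln(3.8177) / 0.152 = 1.33965 / 0.152

t ≈ 8.8 days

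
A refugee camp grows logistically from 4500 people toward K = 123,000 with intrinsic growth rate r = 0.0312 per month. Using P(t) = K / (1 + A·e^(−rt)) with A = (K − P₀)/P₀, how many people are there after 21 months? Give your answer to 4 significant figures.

≈ 8,381 people

A = (123000 − 4500)/4500 = 26.33333
P(21) = 123000 / (1 + 26.33333·e^(−0.0312·21)) = 123000 / (1 + 26.33333·0.519338)
= 123000 / 14.67591 ≈ 8381.08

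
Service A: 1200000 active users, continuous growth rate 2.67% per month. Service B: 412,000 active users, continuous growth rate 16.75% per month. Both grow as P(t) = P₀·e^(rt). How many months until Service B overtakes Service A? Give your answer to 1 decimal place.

t ≈ 7.6 months

1200000·e^(0.0267t) = 412000·e^(0.1675t)
1200000/412000 = e^((0.1675 − 0.0267)t) → ln(2.91262) = 0.1408·t
t = 1.06905 / 0.1408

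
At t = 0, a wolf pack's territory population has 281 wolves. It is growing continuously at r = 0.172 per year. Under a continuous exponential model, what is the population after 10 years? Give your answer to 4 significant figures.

≈ 1,569 wolves

P(10) = 281 · e^(0.172·10) = 281 · e^(1.72)
= 281 · 5.58453 ≈ 1569.25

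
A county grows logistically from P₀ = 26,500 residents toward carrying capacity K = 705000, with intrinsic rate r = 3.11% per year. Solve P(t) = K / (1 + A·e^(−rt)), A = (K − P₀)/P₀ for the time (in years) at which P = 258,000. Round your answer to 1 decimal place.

t ≈ 86.6 years

A = (705000 − 26500)/26500 = 25.60377
258000 = 705000/(1 + 25.60377·e^(−0.0311t)) → 1 + 25.60377·e^(−0.0311t) = 2.73256
e^(−0.0311t) = 0.067668 → t = ln(14.77802)/0.0311 = 2.69314/0.0311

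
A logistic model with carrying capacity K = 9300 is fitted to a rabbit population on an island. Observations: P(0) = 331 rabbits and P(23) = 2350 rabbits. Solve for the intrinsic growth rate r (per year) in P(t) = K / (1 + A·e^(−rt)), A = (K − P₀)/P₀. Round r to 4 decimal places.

r ≈ 0.0963 per year

A = (9300 − 331)/331 = 27.09668
2350 = 9300/(1 + 27.09668·e^(−r·23)) → e^(−23r) = (3.95745 − 1)/27.09668 = 0.109144
r = −ln(0.109144)/23 = 2.21508/23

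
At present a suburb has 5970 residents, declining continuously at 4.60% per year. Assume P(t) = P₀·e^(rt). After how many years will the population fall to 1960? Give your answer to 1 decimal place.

t ≈ 24.2 years

1960 = 5970 · e^(-0.046·t)
t = ln(1960/5970) / -0.046 = ln(0.32831) / -0.046 = -1.1138 / -0.046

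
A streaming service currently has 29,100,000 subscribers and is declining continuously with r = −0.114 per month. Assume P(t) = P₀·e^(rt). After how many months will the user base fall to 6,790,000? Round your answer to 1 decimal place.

t ≈ 12.8 months

6790000 = 29100000 · e^(-0.114·t)
t = ln(6790000/29100000) / -0.114 = ln(0.23333) / -0.114 = -1.45529 / -0.114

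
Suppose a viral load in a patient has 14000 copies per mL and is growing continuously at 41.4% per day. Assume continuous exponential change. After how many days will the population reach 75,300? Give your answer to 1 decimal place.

t ≈ 4.1 days

75300 = 14000 · e^(0.414·t)
t = ln(75300/14000) / 0.414 = ln(5.37857) / 0.414 = 1.68242 / 0.414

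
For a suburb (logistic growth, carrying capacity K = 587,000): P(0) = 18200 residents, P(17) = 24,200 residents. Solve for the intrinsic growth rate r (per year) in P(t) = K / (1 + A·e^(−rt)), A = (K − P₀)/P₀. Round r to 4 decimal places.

r ≈ 0.0174 per year

A = (587000 − 18200)/18200 = 31.25275
24200 = 587000/(1 + 31.25275·e^(−r·17)) → e^(−17r) = (24.2562 − 1)/31.25275 = 0.744133
r = −ln(0.744133)/17 = 0.29554/17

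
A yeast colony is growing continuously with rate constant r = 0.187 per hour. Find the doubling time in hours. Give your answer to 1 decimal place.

doubling time = ln(2) / |r| = 0.69315 / 0.187

doubling time ≈ 3.7 hours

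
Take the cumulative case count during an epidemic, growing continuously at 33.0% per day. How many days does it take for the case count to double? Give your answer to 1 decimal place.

doubling time = ln(2) / |r| = 0.69315 / 0.33

doubling time ≈ 2.1 days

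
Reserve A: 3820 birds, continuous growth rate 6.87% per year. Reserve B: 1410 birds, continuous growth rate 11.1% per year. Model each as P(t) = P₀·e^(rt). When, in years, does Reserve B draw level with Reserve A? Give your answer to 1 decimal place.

3820·e^(0.0687t) = 1410·e^(0.111t)
3820/1410 = e^((0.111 − 0.0687)t) → ln(2.70922) = 0.0423·t
t = 0.99666 / 0.0423

t ≈ 23.6 years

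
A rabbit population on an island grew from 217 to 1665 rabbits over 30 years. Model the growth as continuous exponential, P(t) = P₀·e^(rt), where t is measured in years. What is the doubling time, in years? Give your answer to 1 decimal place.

r = ln(1665/217) / 30 = ln(7.67281) / 30 ≈ 0.067923 per year
doubling time = ln 2 / |r| = 0.69315 / 0.067923

doubling time ≈ 10.2 years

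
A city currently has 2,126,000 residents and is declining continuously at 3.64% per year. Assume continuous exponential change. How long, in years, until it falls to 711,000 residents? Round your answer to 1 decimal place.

t ≈ 30.1 years

711000 = 2126000 · e^(-0.0364·t)
t = ln(711000/2126000) / -0.0364 = ln(0.33443) / -0.0364 = -1.09533 / -0.0364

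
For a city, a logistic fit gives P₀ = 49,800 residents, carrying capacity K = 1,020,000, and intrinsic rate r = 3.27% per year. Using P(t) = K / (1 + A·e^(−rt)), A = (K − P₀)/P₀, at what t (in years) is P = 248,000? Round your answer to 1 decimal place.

A = (1020000 − 49800)/49800 = 19.48193
248000 = 1020000/(1 + 19.48193·e^(−0.0327t)) → 1 + 19.48193·e^(−0.0327t) = 4.1129
e^(−0.0327t) = 0.159784 → t = ln(6.25844)/0.0327 = 1.83393/0.0327

t ≈ 56.1 years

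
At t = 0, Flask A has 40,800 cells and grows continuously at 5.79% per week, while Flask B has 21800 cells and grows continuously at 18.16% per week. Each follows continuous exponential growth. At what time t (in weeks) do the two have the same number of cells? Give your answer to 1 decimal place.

t ≈ 5.1 weeks

40800·e^(0.0579t) = 21800·e^(0.1816t)
40800/21800 = e^((0.1816 − 0.0579)t) → ln(1.87156) = 0.1237·t
t = 0.62677 / 0.1237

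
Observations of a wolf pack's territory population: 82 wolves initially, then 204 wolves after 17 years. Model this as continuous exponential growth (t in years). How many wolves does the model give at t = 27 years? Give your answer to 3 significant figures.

r = ln(204/82) / 17 ≈ 0.053612 per year
P(27) = 82 · e^(0.053612·27) = 82 · 4.25255 ≈ 348.71

≈ 349 wolves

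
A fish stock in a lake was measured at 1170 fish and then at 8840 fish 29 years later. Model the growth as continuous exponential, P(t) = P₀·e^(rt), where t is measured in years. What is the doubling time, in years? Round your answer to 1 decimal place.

doubling time ≈ 9.9 years

r = ln(8840/1170) / 29 = ln(7.55556) / 29 ≈ 0.069734 per year
doubling time = ln 2 / |r| = 0.69315 / 0.069734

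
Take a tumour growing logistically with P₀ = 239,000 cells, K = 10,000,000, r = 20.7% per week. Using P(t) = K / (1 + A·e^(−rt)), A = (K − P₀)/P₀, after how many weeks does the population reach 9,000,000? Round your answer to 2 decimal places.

t ≈ 28.54 weeks

A = (10000000 − 239000)/239000 = 40.841
9000000 = 10000000/(1 + 40.841·e^(−0.207t)) → 1 + 40.841·e^(−0.207t) = 1.11111
e^(−0.207t) = 0.002721 → t = ln(367.56904)/0.207 = 5.90691/0.207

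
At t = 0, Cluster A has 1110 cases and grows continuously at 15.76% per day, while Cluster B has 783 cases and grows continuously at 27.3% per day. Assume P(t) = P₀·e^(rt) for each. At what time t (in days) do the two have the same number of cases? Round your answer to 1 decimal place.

1110·e^(0.1576t) = 783·e^(0.273t)
1110/783 = e^((0.273 − 0.1576)t) → ln(1.41762) = 0.1154·t
t = 0.34898 / 0.1154

t ≈ 3.0 days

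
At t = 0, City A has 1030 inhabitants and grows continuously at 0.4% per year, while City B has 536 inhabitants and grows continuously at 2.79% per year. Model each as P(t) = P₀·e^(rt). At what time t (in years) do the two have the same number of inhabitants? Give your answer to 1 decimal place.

t ≈ 27.3 years

1030·e^(0.004t) = 536·e^(0.0279t)
1030/536 = e^((0.0279 − 0.004)t) → ln(1.92164) = 0.0239·t
t = 0.65318 / 0.0239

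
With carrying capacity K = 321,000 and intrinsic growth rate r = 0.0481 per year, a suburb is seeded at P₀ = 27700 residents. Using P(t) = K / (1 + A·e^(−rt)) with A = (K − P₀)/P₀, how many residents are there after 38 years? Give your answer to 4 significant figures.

A = (321000 − 27700)/27700 = 10.58845
P(38) = 321000 / (1 + 10.58845·e^(−0.0481·38)) = 321000 / (1 + 10.58845·0.160767)
= 321000 / 2.70227 ≈ 118788.95

≈ 118,800 residents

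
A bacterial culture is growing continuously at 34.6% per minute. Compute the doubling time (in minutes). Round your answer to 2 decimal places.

doubling time = ln(2) / |r| = 0.69315 / 0.346

doubling time ≈ 2.00 minutes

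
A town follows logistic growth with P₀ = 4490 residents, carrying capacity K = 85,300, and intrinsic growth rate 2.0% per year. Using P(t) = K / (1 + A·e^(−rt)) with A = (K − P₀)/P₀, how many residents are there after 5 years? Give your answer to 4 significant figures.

≈ 4,935 residents

A = (85300 − 4490)/4490 = 17.99777
P(5) = 85300 / (1 + 17.99777·e^(−0.02·5)) = 85300 / (1 + 17.99777·0.904837)
= 85300 / 17.28506 ≈ 4934.9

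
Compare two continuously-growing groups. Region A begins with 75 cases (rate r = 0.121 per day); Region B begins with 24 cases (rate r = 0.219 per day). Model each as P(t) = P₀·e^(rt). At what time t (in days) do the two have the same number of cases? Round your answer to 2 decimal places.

75·e^(0.121t) = 24·e^(0.219t)
75/24 = e^((0.219 − 0.121)t) → ln(3.125) = 0.098·t
t = 1.13943 / 0.098

t ≈ 11.63 days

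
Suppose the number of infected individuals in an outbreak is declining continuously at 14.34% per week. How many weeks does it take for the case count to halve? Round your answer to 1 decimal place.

half-life = ln(2) / |r| = 0.69315 / 0.1434

half-life ≈ 4.8 weeks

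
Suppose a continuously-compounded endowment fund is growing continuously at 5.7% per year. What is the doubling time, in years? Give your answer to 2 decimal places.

doubling time = ln(2) / |r| = 0.69315 / 0.057

doubling time ≈ 12.16 years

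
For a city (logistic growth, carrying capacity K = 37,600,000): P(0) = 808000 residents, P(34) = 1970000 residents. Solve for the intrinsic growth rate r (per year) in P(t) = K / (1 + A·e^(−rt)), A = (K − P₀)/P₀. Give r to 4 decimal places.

A = (37600000 − 808000)/808000 = 45.53465
1970000 = 37600000/(1 + 45.53465·e^(−r·34)) → e^(−34r) = (19.08629 − 1)/45.53465 = 0.397198
r = −ln(0.397198)/34 = 0.92332/34

r ≈ 0.0272 per year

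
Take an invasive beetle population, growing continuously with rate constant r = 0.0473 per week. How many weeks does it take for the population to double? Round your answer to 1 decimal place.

doubling time ≈ 14.7 weeks

doubling time = ln(2) / |r| = 0.69315 / 0.0473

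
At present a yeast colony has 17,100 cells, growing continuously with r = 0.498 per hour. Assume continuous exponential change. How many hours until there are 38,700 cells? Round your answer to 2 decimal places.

t ≈ 1.64 hours

38700 = 17100 · e^(0.498·t)
t = ln(38700/17100) / 0.498 = ln(2.26316) / 0.498 = 0.81676 / 0.498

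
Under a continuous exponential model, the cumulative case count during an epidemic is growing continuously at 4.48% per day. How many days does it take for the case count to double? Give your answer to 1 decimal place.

doubling time ≈ 15.5 days

doubling time = ln(2) / |r| = 0.69315 / 0.0448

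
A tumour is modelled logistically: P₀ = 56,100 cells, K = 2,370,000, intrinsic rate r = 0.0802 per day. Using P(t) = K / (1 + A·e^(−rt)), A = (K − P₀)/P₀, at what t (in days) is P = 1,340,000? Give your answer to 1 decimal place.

t ≈ 49.7 days

A = (2370000 − 56100)/56100 = 41.24599
1340000 = 2370000/(1 + 41.24599·e^(−0.0802t)) → 1 + 41.24599·e^(−0.0802t) = 1.76866
e^(−0.0802t) = 0.018636 → t = ln(53.65983)/0.0802 = 3.98266/0.0802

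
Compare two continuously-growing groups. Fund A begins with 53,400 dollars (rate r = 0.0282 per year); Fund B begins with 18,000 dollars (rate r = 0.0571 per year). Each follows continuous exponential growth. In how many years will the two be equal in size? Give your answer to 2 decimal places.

53400·e^(0.0282t) = 18000·e^(0.0571t)
53400/18000 = e^((0.0571 − 0.0282)t) → ln(2.96667) = 0.0289·t
t = 1.08744 / 0.0289

t ≈ 37.63 years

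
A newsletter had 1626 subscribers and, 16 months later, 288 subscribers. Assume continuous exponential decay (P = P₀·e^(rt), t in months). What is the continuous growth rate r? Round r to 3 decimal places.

r ≈ -0.108 per month

288 = 1626 · e^(r·16)
e^(16r) = 288/1626 = 0.17712
r = ln(0.17712) / 16 = -1.73092 / 16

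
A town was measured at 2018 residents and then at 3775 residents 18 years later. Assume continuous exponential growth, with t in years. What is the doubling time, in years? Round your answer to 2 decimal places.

r = ln(3775/2018) / 18 = ln(1.87066) / 18 ≈ 0.034794 per year
doubling time = ln 2 / |r| = 0.69315 / 0.034794

doubling time ≈ 19.92 years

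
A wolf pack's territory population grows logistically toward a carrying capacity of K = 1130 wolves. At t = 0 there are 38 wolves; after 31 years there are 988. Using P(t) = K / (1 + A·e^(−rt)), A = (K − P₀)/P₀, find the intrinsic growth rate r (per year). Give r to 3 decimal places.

r ≈ 0.171 per year

A = (1130 − 38)/38 = 28.73684
988 = 1130/(1 + 28.73684·e^(−r·31)) → e^(−31r) = (1.14372 − 1)/28.73684 = 0.005001
r = −ln(0.005001)/31 = 5.29804/31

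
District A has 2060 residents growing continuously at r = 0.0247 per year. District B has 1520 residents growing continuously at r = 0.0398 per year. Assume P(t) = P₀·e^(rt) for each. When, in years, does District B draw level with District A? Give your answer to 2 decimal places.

2060·e^(0.0247t) = 1520·e^(0.0398t)
2060/1520 = e^((0.0398 − 0.0247)t) → ln(1.35526) = 0.0151·t
t = 0.304 / 0.0151

t ≈ 20.13 years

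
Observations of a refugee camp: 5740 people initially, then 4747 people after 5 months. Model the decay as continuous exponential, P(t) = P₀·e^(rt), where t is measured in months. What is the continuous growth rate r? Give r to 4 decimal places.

4747 = 5740 · e^(r·5)
e^(5r) = 4747/5740 = 0.827
r = ln(0.827) / 5 = -0.18995 / 5

r ≈ -0.0380 per month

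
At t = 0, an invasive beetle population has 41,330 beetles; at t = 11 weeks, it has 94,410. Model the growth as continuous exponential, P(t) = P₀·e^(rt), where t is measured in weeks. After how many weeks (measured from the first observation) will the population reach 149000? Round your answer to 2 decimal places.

t ≈ 17.08 weeks

r = ln(94410/41330) / 11 ≈ 0.075096 per week
t = ln(149000/41330) / r = 1.28236 / 0.075096 ≈ 17.076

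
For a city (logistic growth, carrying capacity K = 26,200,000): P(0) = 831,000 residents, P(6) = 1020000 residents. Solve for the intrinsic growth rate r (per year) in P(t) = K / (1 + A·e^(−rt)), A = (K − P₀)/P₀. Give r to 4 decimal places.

r ≈ 0.0354 per year

A = (26200000 − 831000)/831000 = 30.52828
1020000 = 26200000/(1 + 30.52828·e^(−r·6)) → e^(−6r) = (25.68627 − 1)/30.52828 = 0.808636
r = −ln(0.808636)/6 = 0.21241/6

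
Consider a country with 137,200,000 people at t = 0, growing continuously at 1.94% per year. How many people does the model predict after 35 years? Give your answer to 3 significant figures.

≈ 271,000,000 people

P(35) = 137200000 · e^(0.0194·35) = 137200000 · e^(0.679)
= 137200000 · 1.9719 ≈ 270545344.2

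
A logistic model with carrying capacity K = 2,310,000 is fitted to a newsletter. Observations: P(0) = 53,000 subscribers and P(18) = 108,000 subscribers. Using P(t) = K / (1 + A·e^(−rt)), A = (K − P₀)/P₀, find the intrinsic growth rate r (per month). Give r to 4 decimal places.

r ≈ 0.0409 per month

A = (2310000 − 53000)/53000 = 42.58491
108000 = 2310000/(1 + 42.58491·e^(−r·18)) → e^(−18r) = (21.38889 − 1)/42.58491 = 0.478782
r = −ln(0.478782)/18 = 0.73651/18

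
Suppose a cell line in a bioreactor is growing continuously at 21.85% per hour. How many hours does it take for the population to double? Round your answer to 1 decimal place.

doubling time ≈ 3.2 hours

doubling time = ln(2) / |r| = 0.69315 / 0.2185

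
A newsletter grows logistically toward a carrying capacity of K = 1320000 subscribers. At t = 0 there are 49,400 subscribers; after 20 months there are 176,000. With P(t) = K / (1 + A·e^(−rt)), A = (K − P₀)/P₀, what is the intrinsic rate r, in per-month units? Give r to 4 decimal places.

r ≈ 0.0688 per month

A = (1320000 − 49400)/49400 = 25.72065
176000 = 1320000/(1 + 25.72065·e^(−r·20)) → e^(−20r) = (7.5 − 1)/25.72065 = 0.252715
r = −ln(0.252715)/20 = 1.37549/20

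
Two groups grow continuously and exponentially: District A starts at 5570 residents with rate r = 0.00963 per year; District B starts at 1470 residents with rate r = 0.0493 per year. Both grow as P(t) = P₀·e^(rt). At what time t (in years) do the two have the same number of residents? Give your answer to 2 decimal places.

5570·e^(0.00963t) = 1470·e^(0.0493t)
5570/1470 = e^((0.0493 − 0.00963)t) → ln(3.78912) = 0.03967·t
t = 1.33213 / 0.03967

t ≈ 33.58 years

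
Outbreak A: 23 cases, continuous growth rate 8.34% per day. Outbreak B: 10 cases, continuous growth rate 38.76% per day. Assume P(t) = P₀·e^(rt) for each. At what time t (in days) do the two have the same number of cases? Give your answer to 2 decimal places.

t ≈ 2.74 days

23·e^(0.0834t) = 10·e^(0.3876t)
23/10 = e^((0.3876 − 0.0834)t) → ln(2.3) = 0.3042·t
t = 0.83291 / 0.3042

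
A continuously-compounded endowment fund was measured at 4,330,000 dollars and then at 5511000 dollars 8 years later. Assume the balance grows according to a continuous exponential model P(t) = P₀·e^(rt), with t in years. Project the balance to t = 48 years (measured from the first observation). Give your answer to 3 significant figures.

≈ 18,400,000 dollars

r = ln(5511000/4330000) / 8 ≈ 0.030147 per year
P(48) = 4330000 · e^(0.030147·48) = 4330000 · 4.25065 ≈ 18405303.55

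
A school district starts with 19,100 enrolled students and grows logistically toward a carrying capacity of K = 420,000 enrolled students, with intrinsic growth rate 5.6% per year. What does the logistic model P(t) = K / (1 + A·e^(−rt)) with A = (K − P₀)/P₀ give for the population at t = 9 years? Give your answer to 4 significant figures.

≈ 30,700 enrolled students

A = (420000 − 19100)/19100 = 20.98953
P(9) = 420000 / (1 + 20.98953·e^(−0.056·9)) = 420000 / (1 + 20.98953·0.604109)
= 420000 / 13.67997 ≈ 30701.82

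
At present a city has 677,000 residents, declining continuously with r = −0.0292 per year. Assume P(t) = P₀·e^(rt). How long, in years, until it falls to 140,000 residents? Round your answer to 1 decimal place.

t ≈ 54.0 years

140000 = 677000 · e^(-0.0292·t)
t = ln(140000/677000) / -0.0292 = ln(0.20679) / -0.0292 = -1.57603 / -0.0292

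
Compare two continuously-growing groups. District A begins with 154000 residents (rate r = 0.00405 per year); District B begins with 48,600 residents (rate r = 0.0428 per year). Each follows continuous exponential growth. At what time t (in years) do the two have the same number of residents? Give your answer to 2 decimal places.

154000·e^(0.00405t) = 48600·e^(0.0428t)
154000/48600 = e^((0.0428 − 0.00405)t) → ln(3.16872) = 0.03875·t
t = 1.15333 / 0.03875

t ≈ 29.76 years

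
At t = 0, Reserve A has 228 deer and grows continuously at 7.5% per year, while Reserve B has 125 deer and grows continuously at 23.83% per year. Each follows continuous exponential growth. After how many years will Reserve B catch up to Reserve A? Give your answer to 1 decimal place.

t ≈ 3.7 years

228·e^(0.075t) = 125·e^(0.2383t)
228/125 = e^((0.2383 − 0.075)t) → ln(1.824) = 0.1633·t
t = 0.60103 / 0.1633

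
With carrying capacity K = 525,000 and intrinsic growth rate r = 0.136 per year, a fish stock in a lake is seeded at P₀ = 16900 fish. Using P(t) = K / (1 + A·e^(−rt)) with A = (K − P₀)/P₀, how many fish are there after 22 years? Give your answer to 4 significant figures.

≈ 209,300 fish

A = (525000 − 16900)/16900 = 30.06509
P(22) = 525000 / (1 + 30.06509·e^(−0.136·22)) = 525000 / (1 + 30.06509·0.050187)
= 525000 / 2.50888 ≈ 209257.1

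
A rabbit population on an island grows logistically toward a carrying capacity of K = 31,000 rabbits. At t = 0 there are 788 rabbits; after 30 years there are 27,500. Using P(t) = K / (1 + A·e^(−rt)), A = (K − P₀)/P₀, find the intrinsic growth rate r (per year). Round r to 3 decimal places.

r ≈ 0.190 per year

A = (31000 − 788)/788 = 38.3401
27500 = 31000/(1 + 38.3401·e^(−r·30)) → e^(−30r) = (1.12727 − 1)/38.3401 = 0.00332
r = −ln(0.00332)/30 = 5.70792/30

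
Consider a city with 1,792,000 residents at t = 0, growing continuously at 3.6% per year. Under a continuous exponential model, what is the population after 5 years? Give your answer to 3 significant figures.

P(5) = 1792000 · e^(0.036·5) = 1792000 · e^(0.18)
= 1792000 · 1.19722 ≈ 2145413.51

≈ 2,150,000 residents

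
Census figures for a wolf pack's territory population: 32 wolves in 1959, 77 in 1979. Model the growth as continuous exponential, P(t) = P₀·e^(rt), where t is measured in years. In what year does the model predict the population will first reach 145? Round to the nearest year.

year 1993

r = ln(77/32) / 20 = 0.87807/20 ≈ 0.043903 per year
t = ln(145/32) / r = 1.511/0.043903 ≈ 34.42 years after 1959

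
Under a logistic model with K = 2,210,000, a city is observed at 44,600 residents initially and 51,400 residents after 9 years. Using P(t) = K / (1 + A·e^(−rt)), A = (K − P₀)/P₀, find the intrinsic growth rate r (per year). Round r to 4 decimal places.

A = (2210000 − 44600)/44600 = 48.55157
51400 = 2210000/(1 + 48.55157·e^(−r·9)) → e^(−9r) = (42.99611 − 1)/48.55157 = 0.864979
r = −ln(0.864979)/9 = 0.14505/9

r ≈ 0.0161 per year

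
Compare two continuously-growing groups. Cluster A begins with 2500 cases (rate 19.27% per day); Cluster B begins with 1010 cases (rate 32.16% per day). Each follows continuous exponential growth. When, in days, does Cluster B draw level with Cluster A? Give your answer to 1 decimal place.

2500·e^(0.1927t) = 1010·e^(0.3216t)
2500/1010 = e^((0.3216 − 0.1927)t) → ln(2.47525) = 0.1289·t
t = 0.90634 / 0.1289

t ≈ 7.0 days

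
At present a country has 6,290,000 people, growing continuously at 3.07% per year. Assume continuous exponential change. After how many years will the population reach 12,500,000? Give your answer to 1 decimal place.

12500000 = 6290000 · e^(0.0307·t)
t = ln(12500000/6290000) / 0.0307 = ln(1.98728) / 0.0307 = 0.68677 / 0.0307

t ≈ 22.4 years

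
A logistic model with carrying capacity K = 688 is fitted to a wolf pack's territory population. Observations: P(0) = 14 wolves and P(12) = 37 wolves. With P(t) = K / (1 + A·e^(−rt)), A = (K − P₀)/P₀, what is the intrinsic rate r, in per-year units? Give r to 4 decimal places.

A = (688 − 14)/14 = 48.14286
37 = 688/(1 + 48.14286·e^(−r·12)) → e^(−12r) = (18.59459 − 1)/48.14286 = 0.365466
r = −ln(0.365466)/12 = 1.00658/12

r ≈ 0.0839 per year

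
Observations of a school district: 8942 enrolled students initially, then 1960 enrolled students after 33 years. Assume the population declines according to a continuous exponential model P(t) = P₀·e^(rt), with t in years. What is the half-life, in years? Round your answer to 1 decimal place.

r = ln(1960/8942) / 33 = ln(0.21919) / 33 ≈ -0.045994 per year
half-life = ln 2 / |r| = 0.69315 / 0.045994

half-life ≈ 15.1 years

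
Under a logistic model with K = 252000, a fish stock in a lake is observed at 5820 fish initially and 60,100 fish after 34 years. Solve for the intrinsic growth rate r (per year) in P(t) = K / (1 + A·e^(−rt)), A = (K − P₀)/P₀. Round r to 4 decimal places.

A = (252000 − 5820)/5820 = 42.29897
60100 = 252000/(1 + 42.29897·e^(−r·34)) → e^(−34r) = (4.19301 − 1)/42.29897 = 0.075487
r = −ln(0.075487)/34 = 2.5838/34

r ≈ 0.0760 per year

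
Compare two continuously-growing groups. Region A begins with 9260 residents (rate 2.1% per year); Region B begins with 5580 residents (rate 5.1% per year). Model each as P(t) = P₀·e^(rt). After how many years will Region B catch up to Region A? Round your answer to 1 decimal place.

9260·e^(0.021t) = 5580·e^(0.051t)
9260/5580 = e^((0.051 − 0.021)t) → ln(1.6595) = 0.03·t
t = 0.50652 / 0.03

t ≈ 16.9 years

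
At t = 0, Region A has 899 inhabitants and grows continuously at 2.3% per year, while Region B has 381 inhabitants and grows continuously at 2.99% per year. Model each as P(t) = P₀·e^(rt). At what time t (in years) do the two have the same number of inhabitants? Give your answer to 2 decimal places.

899·e^(0.023t) = 381·e^(0.0299t)
899/381 = e^((0.0299 − 0.023)t) → ln(2.35958) = 0.0069·t
t = 0.85848 / 0.0069

t ≈ 124.42 years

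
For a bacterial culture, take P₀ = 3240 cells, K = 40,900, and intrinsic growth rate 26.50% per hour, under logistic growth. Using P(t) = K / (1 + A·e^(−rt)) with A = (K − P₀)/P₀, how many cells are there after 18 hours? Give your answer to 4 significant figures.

≈ 37,230 cells

A = (40900 − 3240)/3240 = 11.62346
P(18) = 40900 / (1 + 11.62346·e^(−0.265·18)) = 40900 / (1 + 11.62346·0.00848)
= 40900 / 1.09857 ≈ 37230.17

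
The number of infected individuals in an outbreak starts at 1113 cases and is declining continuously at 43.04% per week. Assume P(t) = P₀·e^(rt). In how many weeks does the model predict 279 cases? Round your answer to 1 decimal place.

t ≈ 3.2 weeks

279 = 1113 · e^(-0.4304·t)
t = ln(279/1113) / -0.4304 = ln(0.25067) / -0.4304 = -1.3836 / -0.4304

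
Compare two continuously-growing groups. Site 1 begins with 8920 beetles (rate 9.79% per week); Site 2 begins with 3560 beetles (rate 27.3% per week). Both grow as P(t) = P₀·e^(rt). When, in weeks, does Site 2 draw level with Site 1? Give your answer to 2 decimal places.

8920·e^(0.0979t) = 3560·e^(0.273t)
8920/3560 = e^((0.273 − 0.0979)t) → ln(2.50562) = 0.1751·t
t = 0.91854 / 0.1751

t ≈ 5.25 weeks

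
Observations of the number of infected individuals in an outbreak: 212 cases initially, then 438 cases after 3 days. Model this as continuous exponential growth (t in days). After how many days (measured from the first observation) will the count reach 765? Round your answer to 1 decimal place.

t ≈ 5.3 days

r = ln(438/212) / 3 ≈ 0.241878 per day
t = ln(765/212) / r = 1.28329 / 0.241878 ≈ 5.306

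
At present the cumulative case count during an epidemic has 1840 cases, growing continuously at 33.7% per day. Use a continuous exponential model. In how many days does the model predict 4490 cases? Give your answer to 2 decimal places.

t ≈ 2.65 days

4490 = 1840 · e^(0.337·t)
t = ln(4490/1840) / 0.337 = ln(2.44022) / 0.337 = 0.89209 / 0.337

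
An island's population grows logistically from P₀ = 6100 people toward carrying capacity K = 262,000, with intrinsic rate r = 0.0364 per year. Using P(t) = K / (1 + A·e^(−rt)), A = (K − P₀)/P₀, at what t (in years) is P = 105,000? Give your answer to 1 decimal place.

A = (262000 − 6100)/6100 = 41.95082
105000 = 262000/(1 + 41.95082·e^(−0.0364t)) → 1 + 41.95082·e^(−0.0364t) = 2.49524
e^(−0.0364t) = 0.035643 → t = ln(28.05628)/0.0364 = 3.33421/0.0364

t ≈ 91.6 years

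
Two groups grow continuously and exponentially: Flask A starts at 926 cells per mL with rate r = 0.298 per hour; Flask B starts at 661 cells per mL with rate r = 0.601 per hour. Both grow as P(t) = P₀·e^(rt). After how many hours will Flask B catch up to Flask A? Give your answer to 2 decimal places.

t ≈ 1.11 hours

926·e^(0.298t) = 661·e^(0.601t)
926/661 = e^((0.601 − 0.298)t) → ln(1.40091) = 0.303·t
t = 0.33712 / 0.303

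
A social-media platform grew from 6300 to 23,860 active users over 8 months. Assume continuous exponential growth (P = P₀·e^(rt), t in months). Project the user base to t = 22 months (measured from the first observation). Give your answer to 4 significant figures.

r = ln(23860/6300) / 8 ≈ 0.166457 per month
P(22) = 6300 · e^(0.166457·22) = 6300 · 38.94101 ≈ 245328.35

≈ 245,300 active users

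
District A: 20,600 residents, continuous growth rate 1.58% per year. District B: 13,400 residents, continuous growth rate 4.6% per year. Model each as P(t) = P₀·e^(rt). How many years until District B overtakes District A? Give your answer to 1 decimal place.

20600·e^(0.0158t) = 13400·e^(0.046t)
20600/13400 = e^((0.046 − 0.0158)t) → ln(1.53731) = 0.0302·t
t = 0.43004 / 0.0302

t ≈ 14.2 years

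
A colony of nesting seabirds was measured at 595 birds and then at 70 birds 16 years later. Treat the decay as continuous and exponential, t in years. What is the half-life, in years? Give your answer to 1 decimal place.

r = ln(70/595) / 16 = ln(0.11765) / 16 ≈ -0.133754 per year
half-life = ln 2 / |r| = 0.69315 / 0.133754

half-life ≈ 5.2 years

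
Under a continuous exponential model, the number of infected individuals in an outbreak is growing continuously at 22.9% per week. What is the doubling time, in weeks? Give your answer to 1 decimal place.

doubling time ≈ 3.0 weeks

doubling time = ln(2) / |r| = 0.69315 / 0.229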